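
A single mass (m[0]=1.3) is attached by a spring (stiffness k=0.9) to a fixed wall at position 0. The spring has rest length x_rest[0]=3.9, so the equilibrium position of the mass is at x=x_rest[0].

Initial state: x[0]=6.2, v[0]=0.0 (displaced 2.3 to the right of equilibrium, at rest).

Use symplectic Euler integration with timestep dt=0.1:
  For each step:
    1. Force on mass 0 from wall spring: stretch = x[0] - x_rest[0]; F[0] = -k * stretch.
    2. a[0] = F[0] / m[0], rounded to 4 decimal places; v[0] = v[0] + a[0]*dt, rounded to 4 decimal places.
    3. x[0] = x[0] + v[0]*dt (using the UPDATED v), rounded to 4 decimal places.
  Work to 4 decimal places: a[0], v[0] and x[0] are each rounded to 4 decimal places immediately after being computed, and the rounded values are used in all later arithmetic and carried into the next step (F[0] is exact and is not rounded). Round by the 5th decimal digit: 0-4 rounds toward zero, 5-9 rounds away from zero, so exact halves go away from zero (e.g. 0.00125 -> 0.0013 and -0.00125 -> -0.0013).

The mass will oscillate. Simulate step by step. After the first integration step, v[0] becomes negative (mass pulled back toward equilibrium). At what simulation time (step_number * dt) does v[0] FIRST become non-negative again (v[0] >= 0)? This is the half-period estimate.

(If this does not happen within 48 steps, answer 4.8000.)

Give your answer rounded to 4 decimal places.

Step 0: x=[6.2000] v=[0.0000]
Step 1: x=[6.1841] v=[-0.1592]
Step 2: x=[6.1524] v=[-0.3173]
Step 3: x=[6.1051] v=[-0.4732]
Step 4: x=[6.0425] v=[-0.6259]
Step 5: x=[5.9651] v=[-0.7742]
Step 6: x=[5.8734] v=[-0.9172]
Step 7: x=[5.7680] v=[-1.0538]
Step 8: x=[5.6497] v=[-1.1831]
Step 9: x=[5.5193] v=[-1.3042]
Step 10: x=[5.3777] v=[-1.4163]
Step 11: x=[5.2258] v=[-1.5186]
Step 12: x=[5.0648] v=[-1.6104]
Step 13: x=[4.8957] v=[-1.6910]
Step 14: x=[4.7197] v=[-1.7599]
Step 15: x=[4.5380] v=[-1.8167]
Step 16: x=[4.3519] v=[-1.8609]
Step 17: x=[4.1627] v=[-1.8922]
Step 18: x=[3.9717] v=[-1.9104]
Step 19: x=[3.7802] v=[-1.9154]
Step 20: x=[3.5895] v=[-1.9071]
Step 21: x=[3.4009] v=[-1.8856]
Step 22: x=[3.2158] v=[-1.8511]
Step 23: x=[3.0354] v=[-1.8037]
Step 24: x=[2.8610] v=[-1.7438]
Step 25: x=[2.6938] v=[-1.6719]
Step 26: x=[2.5350] v=[-1.5884]
Step 27: x=[2.3856] v=[-1.4939]
Step 28: x=[2.2467] v=[-1.3891]
Step 29: x=[2.1192] v=[-1.2746]
Step 30: x=[2.0041] v=[-1.1513]
Step 31: x=[1.9021] v=[-1.0201]
Step 32: x=[1.8139] v=[-0.8818]
Step 33: x=[1.7402] v=[-0.7374]
Step 34: x=[1.6814] v=[-0.5879]
Step 35: x=[1.6380] v=[-0.4343]
Step 36: x=[1.6102] v=[-0.2777]
Step 37: x=[1.5983] v=[-0.1192]
Step 38: x=[1.6023] v=[0.0402]
First v>=0 after going negative at step 38, time=3.8000

Answer: 3.8000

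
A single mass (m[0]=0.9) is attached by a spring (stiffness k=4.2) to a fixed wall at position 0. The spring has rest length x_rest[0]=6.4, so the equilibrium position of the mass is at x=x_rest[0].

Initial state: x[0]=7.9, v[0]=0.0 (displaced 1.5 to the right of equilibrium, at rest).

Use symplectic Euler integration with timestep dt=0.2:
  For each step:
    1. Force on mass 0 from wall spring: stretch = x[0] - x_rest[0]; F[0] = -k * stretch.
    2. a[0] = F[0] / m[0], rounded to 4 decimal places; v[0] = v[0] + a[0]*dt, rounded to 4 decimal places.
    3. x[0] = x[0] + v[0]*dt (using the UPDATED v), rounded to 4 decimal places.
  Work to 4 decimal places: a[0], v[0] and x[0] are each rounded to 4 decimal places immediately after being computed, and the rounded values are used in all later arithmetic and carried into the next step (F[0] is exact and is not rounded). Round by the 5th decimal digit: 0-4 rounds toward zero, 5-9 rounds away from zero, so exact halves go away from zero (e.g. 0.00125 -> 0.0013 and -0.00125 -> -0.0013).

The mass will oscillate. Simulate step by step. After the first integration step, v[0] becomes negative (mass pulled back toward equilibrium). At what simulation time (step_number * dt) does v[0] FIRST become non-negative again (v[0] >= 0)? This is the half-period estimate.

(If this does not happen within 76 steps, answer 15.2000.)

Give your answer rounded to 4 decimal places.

Step 0: x=[7.9000] v=[0.0000]
Step 1: x=[7.6200] v=[-1.4000]
Step 2: x=[7.1123] v=[-2.5387]
Step 3: x=[6.4716] v=[-3.2035]
Step 4: x=[5.8175] v=[-3.2703]
Step 5: x=[5.2722] v=[-2.7266]
Step 6: x=[4.9374] v=[-1.6740]
Step 7: x=[4.8756] v=[-0.3089]
Step 8: x=[5.0984] v=[1.1139]
First v>=0 after going negative at step 8, time=1.6000

Answer: 1.6000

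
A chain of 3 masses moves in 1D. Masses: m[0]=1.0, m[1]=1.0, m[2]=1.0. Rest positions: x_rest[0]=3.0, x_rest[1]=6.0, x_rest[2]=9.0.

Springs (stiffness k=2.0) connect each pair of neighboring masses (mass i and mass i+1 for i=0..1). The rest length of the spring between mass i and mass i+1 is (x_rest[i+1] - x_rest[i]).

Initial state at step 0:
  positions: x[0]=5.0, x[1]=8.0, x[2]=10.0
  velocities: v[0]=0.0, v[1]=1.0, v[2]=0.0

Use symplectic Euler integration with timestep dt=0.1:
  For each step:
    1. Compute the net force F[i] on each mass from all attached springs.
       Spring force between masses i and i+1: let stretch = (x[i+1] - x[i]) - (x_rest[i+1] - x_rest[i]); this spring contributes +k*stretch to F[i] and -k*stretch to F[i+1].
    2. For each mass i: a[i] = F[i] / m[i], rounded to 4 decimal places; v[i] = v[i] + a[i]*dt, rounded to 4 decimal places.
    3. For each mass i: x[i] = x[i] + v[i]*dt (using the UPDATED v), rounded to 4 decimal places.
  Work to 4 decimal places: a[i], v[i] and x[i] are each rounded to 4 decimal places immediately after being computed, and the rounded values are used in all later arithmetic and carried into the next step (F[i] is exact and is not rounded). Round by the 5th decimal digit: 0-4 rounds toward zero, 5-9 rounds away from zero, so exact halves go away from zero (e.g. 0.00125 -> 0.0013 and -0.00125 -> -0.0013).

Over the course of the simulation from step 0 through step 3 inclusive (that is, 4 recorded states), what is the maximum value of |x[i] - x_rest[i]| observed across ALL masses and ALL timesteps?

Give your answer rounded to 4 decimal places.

Answer: 2.1702

Derivation:
Step 0: x=[5.0000 8.0000 10.0000] v=[0.0000 1.0000 0.0000]
Step 1: x=[5.0000 8.0800 10.0200] v=[0.0000 0.8000 0.2000]
Step 2: x=[5.0016 8.1372 10.0612] v=[0.0160 0.5720 0.4120]
Step 3: x=[5.0059 8.1702 10.1239] v=[0.0431 0.3297 0.6272]
Max displacement = 2.1702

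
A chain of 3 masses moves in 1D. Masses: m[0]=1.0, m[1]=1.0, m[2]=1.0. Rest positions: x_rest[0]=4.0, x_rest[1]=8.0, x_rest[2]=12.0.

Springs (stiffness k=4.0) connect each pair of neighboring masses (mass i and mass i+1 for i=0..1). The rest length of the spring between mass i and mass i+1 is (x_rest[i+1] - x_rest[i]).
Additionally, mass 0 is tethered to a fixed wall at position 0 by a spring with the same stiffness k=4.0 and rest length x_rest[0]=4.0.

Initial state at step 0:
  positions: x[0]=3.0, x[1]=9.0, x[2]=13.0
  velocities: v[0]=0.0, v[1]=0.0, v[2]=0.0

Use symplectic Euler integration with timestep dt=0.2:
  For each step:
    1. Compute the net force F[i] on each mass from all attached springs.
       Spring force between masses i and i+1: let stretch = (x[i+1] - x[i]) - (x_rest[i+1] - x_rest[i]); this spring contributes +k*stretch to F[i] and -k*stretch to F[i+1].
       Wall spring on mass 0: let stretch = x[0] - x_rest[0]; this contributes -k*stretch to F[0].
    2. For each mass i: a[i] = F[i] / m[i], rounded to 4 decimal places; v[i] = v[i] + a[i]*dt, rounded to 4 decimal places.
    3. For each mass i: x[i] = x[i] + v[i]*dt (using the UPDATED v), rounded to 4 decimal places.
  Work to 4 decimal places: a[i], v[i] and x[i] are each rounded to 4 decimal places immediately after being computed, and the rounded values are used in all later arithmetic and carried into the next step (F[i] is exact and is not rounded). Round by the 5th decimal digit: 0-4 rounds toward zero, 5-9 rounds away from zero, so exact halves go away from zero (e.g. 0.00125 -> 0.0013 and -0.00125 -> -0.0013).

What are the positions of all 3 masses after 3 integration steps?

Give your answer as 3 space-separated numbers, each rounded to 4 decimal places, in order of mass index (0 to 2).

Answer: 4.9502 7.8777 12.7809

Derivation:
Step 0: x=[3.0000 9.0000 13.0000] v=[0.0000 0.0000 0.0000]
Step 1: x=[3.4800 8.6800 13.0000] v=[2.4000 -1.6000 0.0000]
Step 2: x=[4.2352 8.2192 12.9488] v=[3.7760 -2.3040 -0.2560]
Step 3: x=[4.9502 7.8777 12.7809] v=[3.5750 -1.7075 -0.8397]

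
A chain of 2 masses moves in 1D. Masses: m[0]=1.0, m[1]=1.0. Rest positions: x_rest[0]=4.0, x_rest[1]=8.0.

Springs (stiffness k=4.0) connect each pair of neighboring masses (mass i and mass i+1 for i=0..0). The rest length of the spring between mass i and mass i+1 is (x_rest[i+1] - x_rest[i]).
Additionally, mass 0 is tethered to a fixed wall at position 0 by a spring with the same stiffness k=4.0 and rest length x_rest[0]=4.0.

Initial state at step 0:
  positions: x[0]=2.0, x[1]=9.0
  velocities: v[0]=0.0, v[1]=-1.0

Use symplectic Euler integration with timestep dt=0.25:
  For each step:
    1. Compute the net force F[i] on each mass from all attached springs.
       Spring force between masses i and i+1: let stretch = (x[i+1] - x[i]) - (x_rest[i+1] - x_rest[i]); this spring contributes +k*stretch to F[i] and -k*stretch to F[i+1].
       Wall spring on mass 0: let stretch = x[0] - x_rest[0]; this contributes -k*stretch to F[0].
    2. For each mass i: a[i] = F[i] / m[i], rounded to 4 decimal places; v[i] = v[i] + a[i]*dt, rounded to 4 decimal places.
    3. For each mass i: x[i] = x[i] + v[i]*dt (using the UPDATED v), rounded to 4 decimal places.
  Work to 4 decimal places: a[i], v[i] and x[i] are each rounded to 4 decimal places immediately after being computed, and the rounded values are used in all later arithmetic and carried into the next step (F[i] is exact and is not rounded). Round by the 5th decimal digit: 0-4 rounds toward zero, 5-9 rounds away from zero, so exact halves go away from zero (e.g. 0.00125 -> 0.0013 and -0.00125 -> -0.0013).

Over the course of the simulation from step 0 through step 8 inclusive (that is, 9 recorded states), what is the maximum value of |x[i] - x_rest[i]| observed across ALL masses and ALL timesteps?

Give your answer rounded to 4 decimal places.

Step 0: x=[2.0000 9.0000] v=[0.0000 -1.0000]
Step 1: x=[3.2500 8.0000] v=[5.0000 -4.0000]
Step 2: x=[4.8750 6.8125] v=[6.5000 -4.7500]
Step 3: x=[5.7656 6.1406] v=[3.5625 -2.6875]
Step 4: x=[5.3086 6.3750] v=[-1.8281 0.9375]
Step 5: x=[3.7910 7.3428] v=[-6.0703 3.8711]
Step 6: x=[2.2136 8.4226] v=[-6.3095 4.3193]
Step 7: x=[1.6351 8.9502] v=[-2.3141 2.1103]
Step 8: x=[2.4766 8.6490] v=[3.3659 -1.2048]
Max displacement = 2.3649

Answer: 2.3649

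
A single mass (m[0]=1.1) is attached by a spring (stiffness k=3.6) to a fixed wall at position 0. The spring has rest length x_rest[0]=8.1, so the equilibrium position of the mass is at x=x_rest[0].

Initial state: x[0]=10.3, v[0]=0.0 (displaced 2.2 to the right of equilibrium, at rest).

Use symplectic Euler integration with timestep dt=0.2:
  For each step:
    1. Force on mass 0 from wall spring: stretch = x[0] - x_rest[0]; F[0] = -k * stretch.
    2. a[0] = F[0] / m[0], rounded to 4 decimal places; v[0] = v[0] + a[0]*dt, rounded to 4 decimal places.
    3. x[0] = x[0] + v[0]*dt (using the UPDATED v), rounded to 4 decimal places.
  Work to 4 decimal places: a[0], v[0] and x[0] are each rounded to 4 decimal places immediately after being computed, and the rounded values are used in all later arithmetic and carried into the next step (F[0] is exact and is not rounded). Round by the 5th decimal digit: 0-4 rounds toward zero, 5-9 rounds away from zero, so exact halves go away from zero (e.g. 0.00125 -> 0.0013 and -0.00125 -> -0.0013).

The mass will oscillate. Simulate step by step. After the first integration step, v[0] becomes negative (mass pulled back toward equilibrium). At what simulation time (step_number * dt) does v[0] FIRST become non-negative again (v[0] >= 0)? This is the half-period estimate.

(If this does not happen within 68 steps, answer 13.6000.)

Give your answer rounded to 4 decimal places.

Step 0: x=[10.3000] v=[0.0000]
Step 1: x=[10.0120] v=[-1.4400]
Step 2: x=[9.4737] v=[-2.6915]
Step 3: x=[8.7556] v=[-3.5906]
Step 4: x=[7.9517] v=[-4.0197]
Step 5: x=[7.1672] v=[-3.9226]
Step 6: x=[6.5048] v=[-3.3120]
Step 7: x=[6.0512] v=[-2.2679]
Step 8: x=[5.8658] v=[-0.9269]
Step 9: x=[5.9729] v=[0.5355]
First v>=0 after going negative at step 9, time=1.8000

Answer: 1.8000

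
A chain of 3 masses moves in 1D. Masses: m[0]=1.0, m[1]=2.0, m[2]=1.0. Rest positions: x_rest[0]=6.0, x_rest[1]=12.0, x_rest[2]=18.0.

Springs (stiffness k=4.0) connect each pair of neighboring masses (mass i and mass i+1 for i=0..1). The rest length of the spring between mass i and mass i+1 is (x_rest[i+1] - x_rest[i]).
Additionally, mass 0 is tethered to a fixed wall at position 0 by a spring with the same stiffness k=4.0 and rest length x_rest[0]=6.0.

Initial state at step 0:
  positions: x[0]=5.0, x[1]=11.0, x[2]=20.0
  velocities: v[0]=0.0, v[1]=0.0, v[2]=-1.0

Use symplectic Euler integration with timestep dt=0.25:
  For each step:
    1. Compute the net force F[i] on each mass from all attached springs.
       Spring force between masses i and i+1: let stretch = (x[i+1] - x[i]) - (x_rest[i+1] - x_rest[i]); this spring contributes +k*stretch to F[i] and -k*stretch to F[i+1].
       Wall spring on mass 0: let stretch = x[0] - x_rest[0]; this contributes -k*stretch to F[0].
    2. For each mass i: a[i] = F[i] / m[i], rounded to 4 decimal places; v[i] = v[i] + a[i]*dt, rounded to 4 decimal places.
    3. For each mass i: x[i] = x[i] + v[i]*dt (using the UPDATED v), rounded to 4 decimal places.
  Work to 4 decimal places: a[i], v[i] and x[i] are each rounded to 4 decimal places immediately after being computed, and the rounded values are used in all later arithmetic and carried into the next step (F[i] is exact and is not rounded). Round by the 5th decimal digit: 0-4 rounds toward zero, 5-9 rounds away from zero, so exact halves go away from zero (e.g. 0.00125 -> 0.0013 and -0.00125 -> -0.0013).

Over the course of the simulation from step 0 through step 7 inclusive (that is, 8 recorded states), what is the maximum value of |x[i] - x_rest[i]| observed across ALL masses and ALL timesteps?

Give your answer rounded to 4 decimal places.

Answer: 2.5078

Derivation:
Step 0: x=[5.0000 11.0000 20.0000] v=[0.0000 0.0000 -1.0000]
Step 1: x=[5.2500 11.3750 19.0000] v=[1.0000 1.5000 -4.0000]
Step 2: x=[5.7188 11.9375 17.5938] v=[1.8750 2.2500 -5.6250]
Step 3: x=[6.3125 12.4297 16.2735] v=[2.3749 1.9688 -5.2813]
Step 4: x=[6.8574 12.6377 15.4922] v=[2.1796 0.8321 -3.1251]
Step 5: x=[7.1330 12.4800 15.4973] v=[1.1025 -0.6308 0.0204]
Step 6: x=[6.9621 12.0311 16.2481] v=[-0.6835 -1.7957 3.0031]
Step 7: x=[6.3180 11.4757 17.4446] v=[-2.5766 -2.2217 4.7861]
Max displacement = 2.5078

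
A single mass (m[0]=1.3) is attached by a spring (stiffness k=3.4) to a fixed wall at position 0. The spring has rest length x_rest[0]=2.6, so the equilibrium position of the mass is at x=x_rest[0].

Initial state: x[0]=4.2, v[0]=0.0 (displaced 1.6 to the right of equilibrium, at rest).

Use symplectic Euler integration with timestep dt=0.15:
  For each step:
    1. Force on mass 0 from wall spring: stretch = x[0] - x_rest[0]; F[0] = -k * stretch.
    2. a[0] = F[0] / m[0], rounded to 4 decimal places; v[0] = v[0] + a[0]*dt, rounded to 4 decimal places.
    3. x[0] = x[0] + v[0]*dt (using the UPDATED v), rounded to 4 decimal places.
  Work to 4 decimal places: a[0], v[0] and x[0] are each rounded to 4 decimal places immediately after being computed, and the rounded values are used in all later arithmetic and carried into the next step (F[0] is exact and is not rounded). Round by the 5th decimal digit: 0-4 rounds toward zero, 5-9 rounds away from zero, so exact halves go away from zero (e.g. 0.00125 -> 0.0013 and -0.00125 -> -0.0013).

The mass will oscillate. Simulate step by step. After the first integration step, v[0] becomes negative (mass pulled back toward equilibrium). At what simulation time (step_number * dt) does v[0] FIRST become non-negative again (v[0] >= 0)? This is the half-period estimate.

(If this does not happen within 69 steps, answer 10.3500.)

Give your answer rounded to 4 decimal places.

Step 0: x=[4.2000] v=[0.0000]
Step 1: x=[4.1058] v=[-0.6277]
Step 2: x=[3.9230] v=[-1.2184]
Step 3: x=[3.6624] v=[-1.7374]
Step 4: x=[3.3393] v=[-2.1542]
Step 5: x=[2.9727] v=[-2.4442]
Step 6: x=[2.5841] v=[-2.5904]
Step 7: x=[2.1965] v=[-2.5842]
Step 8: x=[1.8326] v=[-2.4259]
Step 9: x=[1.5139] v=[-2.1249]
Step 10: x=[1.2591] v=[-1.6988]
Step 11: x=[1.0832] v=[-1.1728]
Step 12: x=[0.9965] v=[-0.5778]
Step 13: x=[1.0042] v=[0.0513]
First v>=0 after going negative at step 13, time=1.9500

Answer: 1.9500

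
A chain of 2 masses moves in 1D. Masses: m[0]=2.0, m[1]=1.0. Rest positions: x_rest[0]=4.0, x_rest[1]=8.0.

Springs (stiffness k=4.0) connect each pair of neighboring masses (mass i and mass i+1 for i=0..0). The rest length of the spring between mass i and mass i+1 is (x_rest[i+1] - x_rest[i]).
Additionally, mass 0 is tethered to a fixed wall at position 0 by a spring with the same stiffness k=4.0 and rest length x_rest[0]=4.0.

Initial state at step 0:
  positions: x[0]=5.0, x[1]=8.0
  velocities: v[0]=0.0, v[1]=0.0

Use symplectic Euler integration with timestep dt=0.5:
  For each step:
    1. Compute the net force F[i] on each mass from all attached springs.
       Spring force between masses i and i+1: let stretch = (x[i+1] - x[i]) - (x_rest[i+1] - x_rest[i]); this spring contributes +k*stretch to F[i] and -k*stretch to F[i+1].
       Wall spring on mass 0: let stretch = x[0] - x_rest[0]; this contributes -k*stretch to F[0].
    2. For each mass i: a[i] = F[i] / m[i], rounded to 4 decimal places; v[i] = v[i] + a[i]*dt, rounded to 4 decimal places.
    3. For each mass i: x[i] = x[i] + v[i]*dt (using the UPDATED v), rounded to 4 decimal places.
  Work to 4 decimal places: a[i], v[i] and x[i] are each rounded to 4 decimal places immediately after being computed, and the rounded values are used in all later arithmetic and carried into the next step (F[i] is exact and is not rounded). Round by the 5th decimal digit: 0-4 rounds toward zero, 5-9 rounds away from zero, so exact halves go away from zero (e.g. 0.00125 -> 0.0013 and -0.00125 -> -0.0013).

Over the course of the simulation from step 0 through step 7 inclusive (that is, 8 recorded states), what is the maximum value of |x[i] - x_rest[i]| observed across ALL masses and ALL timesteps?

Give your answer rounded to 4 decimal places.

Step 0: x=[5.0000 8.0000] v=[0.0000 0.0000]
Step 1: x=[4.0000 9.0000] v=[-2.0000 2.0000]
Step 2: x=[3.5000 9.0000] v=[-1.0000 0.0000]
Step 3: x=[4.0000 7.5000] v=[1.0000 -3.0000]
Step 4: x=[4.2500 6.5000] v=[0.5000 -2.0000]
Step 5: x=[3.5000 7.2500] v=[-1.5000 1.5000]
Step 6: x=[2.8750 8.2500] v=[-1.2500 2.0000]
Step 7: x=[3.5000 7.8750] v=[1.2500 -0.7500]
Max displacement = 1.5000

Answer: 1.5000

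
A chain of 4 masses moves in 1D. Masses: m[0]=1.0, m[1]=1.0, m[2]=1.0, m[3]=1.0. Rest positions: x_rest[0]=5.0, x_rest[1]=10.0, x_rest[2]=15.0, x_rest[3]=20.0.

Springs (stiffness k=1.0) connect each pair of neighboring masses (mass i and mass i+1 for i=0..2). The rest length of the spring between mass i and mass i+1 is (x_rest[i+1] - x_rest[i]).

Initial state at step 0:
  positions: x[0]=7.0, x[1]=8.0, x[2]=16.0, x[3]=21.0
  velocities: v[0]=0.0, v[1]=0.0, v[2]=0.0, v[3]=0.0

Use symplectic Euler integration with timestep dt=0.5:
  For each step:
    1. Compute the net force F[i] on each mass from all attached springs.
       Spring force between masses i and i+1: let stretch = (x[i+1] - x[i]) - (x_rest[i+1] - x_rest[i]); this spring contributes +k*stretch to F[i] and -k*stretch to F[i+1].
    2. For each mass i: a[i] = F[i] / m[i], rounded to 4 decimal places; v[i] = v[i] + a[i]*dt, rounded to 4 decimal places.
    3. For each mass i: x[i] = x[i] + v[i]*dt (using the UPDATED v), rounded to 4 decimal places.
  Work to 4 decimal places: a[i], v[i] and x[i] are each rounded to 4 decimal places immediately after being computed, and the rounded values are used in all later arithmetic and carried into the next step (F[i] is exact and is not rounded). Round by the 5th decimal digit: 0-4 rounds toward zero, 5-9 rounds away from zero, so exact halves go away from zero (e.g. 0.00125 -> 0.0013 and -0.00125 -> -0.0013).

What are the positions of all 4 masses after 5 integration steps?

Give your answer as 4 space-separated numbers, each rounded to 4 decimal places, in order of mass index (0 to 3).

Answer: 5.2033 10.3556 17.0822 19.3594

Derivation:
Step 0: x=[7.0000 8.0000 16.0000 21.0000] v=[0.0000 0.0000 0.0000 0.0000]
Step 1: x=[6.0000 9.7500 15.2500 21.0000] v=[-2.0000 3.5000 -1.5000 0.0000]
Step 2: x=[4.6875 11.9375 14.5625 20.8125] v=[-2.6250 4.3750 -1.3750 -0.3750]
Step 3: x=[3.9375 12.9688 14.7813 20.3125] v=[-1.5000 2.0625 0.4375 -1.0000]
Step 4: x=[4.1954 12.1954 15.9298 19.6797] v=[0.5157 -1.5469 2.2969 -1.2656]
Step 5: x=[5.2033 10.3556 17.0822 19.3594] v=[2.0157 -3.6797 2.3047 -0.6406]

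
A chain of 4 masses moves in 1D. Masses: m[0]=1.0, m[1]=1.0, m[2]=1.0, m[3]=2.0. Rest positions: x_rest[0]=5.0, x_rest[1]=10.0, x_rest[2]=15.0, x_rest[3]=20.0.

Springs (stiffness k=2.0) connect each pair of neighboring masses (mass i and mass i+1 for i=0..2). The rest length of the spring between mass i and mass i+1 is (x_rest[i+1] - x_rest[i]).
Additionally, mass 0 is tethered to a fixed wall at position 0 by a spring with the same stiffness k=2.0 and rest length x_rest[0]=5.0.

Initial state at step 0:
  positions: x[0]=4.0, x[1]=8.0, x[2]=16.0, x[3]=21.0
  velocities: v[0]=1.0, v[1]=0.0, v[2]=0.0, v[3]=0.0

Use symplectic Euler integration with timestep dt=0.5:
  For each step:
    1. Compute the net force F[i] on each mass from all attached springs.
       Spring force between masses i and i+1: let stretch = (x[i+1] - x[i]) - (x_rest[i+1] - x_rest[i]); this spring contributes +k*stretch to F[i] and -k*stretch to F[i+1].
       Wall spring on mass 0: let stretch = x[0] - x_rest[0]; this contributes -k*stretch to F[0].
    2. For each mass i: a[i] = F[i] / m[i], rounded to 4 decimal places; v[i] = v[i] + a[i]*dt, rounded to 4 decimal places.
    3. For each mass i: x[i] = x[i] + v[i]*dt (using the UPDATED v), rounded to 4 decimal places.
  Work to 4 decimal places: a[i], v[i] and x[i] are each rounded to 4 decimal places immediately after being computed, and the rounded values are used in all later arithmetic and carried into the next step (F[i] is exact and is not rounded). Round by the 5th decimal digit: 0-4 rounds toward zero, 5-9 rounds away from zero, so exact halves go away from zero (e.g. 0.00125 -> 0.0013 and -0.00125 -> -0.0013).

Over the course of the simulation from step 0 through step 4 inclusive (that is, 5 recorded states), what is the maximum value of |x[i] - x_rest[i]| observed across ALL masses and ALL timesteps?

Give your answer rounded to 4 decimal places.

Answer: 2.1094

Derivation:
Step 0: x=[4.0000 8.0000 16.0000 21.0000] v=[1.0000 0.0000 0.0000 0.0000]
Step 1: x=[4.5000 10.0000 14.5000 21.0000] v=[1.0000 4.0000 -3.0000 0.0000]
Step 2: x=[5.5000 11.5000 14.0000 20.6250] v=[2.0000 3.0000 -1.0000 -0.7500]
Step 3: x=[6.7500 11.2500 15.5625 19.8438] v=[2.5000 -0.5000 3.1250 -1.5625]
Step 4: x=[6.8750 10.9063 17.1094 19.2422] v=[0.2500 -0.6875 3.0938 -1.2032]
Max displacement = 2.1094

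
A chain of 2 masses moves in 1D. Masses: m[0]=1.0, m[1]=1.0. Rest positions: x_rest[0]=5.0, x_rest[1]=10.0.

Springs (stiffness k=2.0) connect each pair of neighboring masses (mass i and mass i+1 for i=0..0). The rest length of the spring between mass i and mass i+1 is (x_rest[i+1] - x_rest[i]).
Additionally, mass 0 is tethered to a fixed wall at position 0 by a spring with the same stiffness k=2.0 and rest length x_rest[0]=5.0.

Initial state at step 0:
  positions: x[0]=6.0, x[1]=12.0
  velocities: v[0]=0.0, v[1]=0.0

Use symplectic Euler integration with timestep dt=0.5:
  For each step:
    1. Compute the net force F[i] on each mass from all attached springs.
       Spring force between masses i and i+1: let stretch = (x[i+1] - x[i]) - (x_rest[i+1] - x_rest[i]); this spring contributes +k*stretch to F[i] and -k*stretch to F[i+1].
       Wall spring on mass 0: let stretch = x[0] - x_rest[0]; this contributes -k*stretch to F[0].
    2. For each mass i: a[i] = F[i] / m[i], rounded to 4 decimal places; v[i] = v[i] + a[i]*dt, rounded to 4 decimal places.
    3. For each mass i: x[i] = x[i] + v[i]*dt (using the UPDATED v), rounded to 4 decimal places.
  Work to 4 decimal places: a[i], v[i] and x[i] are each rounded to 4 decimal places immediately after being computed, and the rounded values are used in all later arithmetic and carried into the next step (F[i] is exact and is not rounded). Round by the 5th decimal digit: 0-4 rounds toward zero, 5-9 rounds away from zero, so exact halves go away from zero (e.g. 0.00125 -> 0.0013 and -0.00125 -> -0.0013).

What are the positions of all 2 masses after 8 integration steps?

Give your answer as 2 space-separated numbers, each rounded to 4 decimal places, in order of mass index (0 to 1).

Step 0: x=[6.0000 12.0000] v=[0.0000 0.0000]
Step 1: x=[6.0000 11.5000] v=[0.0000 -1.0000]
Step 2: x=[5.7500 10.7500] v=[-0.5000 -1.5000]
Step 3: x=[5.1250 10.0000] v=[-1.2500 -1.5000]
Step 4: x=[4.3750 9.3125] v=[-1.5000 -1.3750]
Step 5: x=[3.9063 8.6563] v=[-0.9375 -1.3125]
Step 6: x=[3.8594 8.1251] v=[-0.0938 -1.0625]
Step 7: x=[4.0157 7.9610] v=[0.3125 -0.3282]
Step 8: x=[4.1368 8.3243] v=[0.2421 0.7265]

Answer: 4.1368 8.3243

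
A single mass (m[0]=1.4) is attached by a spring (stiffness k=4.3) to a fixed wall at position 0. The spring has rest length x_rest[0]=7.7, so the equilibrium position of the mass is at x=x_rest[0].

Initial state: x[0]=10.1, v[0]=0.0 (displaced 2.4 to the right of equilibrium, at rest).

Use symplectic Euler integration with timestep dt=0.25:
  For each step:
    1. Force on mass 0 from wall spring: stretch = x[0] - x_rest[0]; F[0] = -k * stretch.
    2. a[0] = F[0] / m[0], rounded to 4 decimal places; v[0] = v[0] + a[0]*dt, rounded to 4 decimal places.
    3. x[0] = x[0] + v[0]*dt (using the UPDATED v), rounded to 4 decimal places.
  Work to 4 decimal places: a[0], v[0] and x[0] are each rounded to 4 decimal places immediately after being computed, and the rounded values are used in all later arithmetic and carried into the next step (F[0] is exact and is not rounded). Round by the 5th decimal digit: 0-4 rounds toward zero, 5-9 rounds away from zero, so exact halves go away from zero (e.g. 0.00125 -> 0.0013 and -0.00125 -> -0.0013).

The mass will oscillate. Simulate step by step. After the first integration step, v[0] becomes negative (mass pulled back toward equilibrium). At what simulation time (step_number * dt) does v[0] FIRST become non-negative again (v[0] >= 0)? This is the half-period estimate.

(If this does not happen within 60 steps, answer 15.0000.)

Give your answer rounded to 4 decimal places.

Step 0: x=[10.1000] v=[0.0000]
Step 1: x=[9.6393] v=[-1.8429]
Step 2: x=[8.8063] v=[-3.3320]
Step 3: x=[7.7609] v=[-4.1815]
Step 4: x=[6.7038] v=[-4.2283]
Step 5: x=[5.8380] v=[-3.4634]
Step 6: x=[5.3296] v=[-2.0337]
Step 7: x=[5.2762] v=[-0.2136]
Step 8: x=[5.6881] v=[1.6475]
First v>=0 after going negative at step 8, time=2.0000

Answer: 2.0000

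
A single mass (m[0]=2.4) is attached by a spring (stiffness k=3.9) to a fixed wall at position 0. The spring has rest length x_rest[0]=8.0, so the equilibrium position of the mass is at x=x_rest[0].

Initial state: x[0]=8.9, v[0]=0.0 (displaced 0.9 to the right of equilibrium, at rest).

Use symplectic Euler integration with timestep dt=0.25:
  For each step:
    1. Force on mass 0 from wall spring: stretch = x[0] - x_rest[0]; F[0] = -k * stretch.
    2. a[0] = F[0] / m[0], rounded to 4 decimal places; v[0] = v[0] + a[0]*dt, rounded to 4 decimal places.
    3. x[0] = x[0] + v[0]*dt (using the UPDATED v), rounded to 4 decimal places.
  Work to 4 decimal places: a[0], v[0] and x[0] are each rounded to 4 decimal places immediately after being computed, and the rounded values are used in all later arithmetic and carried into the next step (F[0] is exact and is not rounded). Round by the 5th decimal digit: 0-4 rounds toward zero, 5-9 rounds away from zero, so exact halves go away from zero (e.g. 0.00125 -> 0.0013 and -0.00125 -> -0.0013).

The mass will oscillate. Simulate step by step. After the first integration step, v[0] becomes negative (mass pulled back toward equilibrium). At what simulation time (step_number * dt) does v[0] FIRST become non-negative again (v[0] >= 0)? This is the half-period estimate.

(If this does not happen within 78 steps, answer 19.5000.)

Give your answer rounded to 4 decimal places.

Step 0: x=[8.9000] v=[0.0000]
Step 1: x=[8.8086] v=[-0.3656]
Step 2: x=[8.6351] v=[-0.6941]
Step 3: x=[8.3971] v=[-0.9521]
Step 4: x=[8.1188] v=[-1.1134]
Step 5: x=[7.8284] v=[-1.1617]
Step 6: x=[7.5554] v=[-1.0920]
Step 7: x=[7.3276] v=[-0.9114]
Step 8: x=[7.1681] v=[-0.6382]
Step 9: x=[7.0930] v=[-0.3003]
Step 10: x=[7.1101] v=[0.0682]
First v>=0 after going negative at step 10, time=2.5000

Answer: 2.5000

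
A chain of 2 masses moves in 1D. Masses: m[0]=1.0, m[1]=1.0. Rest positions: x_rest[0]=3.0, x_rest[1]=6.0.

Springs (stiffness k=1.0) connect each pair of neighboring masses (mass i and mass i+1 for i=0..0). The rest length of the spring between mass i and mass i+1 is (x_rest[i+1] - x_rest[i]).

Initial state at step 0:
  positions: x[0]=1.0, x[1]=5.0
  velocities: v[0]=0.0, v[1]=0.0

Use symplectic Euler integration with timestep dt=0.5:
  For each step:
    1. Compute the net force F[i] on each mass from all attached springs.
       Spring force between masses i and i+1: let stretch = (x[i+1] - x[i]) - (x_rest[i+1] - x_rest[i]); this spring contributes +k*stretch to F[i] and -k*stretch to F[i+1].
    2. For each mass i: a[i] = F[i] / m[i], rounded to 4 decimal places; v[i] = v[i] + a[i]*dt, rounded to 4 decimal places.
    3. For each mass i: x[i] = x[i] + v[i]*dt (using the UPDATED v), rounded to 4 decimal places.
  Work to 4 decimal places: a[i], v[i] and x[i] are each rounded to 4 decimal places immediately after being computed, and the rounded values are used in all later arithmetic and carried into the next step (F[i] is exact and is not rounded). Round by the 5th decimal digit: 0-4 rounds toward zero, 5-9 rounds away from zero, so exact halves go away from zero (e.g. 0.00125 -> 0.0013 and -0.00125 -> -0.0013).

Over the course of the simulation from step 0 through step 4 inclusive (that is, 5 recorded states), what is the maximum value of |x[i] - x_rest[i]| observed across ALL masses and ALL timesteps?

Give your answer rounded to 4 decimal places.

Step 0: x=[1.0000 5.0000] v=[0.0000 0.0000]
Step 1: x=[1.2500 4.7500] v=[0.5000 -0.5000]
Step 2: x=[1.6250 4.3750] v=[0.7500 -0.7500]
Step 3: x=[1.9375 4.0625] v=[0.6250 -0.6250]
Step 4: x=[2.0313 3.9688] v=[0.1875 -0.1875]
Max displacement = 2.0312

Answer: 2.0312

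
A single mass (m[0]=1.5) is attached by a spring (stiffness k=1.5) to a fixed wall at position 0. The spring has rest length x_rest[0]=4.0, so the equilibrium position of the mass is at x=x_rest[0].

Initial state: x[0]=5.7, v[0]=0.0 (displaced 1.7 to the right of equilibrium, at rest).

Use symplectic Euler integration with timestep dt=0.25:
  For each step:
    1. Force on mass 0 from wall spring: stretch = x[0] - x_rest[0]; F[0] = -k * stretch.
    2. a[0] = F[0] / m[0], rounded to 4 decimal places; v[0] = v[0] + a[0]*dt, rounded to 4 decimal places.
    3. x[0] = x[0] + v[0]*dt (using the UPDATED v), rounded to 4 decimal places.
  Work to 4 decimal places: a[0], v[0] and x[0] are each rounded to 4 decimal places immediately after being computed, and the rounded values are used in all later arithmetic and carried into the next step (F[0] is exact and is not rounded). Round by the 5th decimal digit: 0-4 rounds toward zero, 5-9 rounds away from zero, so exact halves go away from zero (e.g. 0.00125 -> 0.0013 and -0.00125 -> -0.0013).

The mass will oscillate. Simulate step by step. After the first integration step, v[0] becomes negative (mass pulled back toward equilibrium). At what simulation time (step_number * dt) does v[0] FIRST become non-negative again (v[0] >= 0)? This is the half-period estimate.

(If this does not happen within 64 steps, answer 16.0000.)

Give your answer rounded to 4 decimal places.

Step 0: x=[5.7000] v=[0.0000]
Step 1: x=[5.5938] v=[-0.4250]
Step 2: x=[5.3879] v=[-0.8235]
Step 3: x=[5.0953] v=[-1.1705]
Step 4: x=[4.7342] v=[-1.4443]
Step 5: x=[4.3272] v=[-1.6279]
Step 6: x=[3.8998] v=[-1.7097]
Step 7: x=[3.4786] v=[-1.6847]
Step 8: x=[3.0900] v=[-1.5544]
Step 9: x=[2.7583] v=[-1.3269]
Step 10: x=[2.5042] v=[-1.0165]
Step 11: x=[2.3436] v=[-0.6426]
Step 12: x=[2.2865] v=[-0.2285]
Step 13: x=[2.3365] v=[0.1999]
First v>=0 after going negative at step 13, time=3.2500

Answer: 3.2500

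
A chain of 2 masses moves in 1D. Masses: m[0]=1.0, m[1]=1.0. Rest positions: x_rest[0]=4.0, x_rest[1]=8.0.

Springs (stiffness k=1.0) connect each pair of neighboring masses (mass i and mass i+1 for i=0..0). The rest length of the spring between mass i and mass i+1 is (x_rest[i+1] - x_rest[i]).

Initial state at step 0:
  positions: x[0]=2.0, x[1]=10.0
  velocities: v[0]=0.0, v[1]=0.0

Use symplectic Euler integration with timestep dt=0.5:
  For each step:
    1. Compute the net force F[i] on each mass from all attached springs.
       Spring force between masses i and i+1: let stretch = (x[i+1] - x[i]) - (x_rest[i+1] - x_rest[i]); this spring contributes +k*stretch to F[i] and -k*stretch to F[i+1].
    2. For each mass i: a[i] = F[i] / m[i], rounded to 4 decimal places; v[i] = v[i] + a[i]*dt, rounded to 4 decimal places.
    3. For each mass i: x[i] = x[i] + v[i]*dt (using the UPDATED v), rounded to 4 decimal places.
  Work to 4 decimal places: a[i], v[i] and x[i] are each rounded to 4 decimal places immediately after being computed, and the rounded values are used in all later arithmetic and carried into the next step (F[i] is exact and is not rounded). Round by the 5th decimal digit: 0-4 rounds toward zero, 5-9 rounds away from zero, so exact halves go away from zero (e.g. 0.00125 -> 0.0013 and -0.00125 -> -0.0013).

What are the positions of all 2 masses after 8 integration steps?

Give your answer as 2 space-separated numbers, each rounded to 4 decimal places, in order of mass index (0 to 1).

Step 0: x=[2.0000 10.0000] v=[0.0000 0.0000]
Step 1: x=[3.0000 9.0000] v=[2.0000 -2.0000]
Step 2: x=[4.5000 7.5000] v=[3.0000 -3.0000]
Step 3: x=[5.7500 6.2500] v=[2.5000 -2.5000]
Step 4: x=[6.1250 5.8750] v=[0.7500 -0.7500]
Step 5: x=[5.4375 6.5625] v=[-1.3750 1.3750]
Step 6: x=[4.0313 7.9688] v=[-2.8125 2.8125]
Step 7: x=[2.6094 9.3907] v=[-2.8438 2.8438]
Step 8: x=[1.8828 10.1173] v=[-1.4532 1.4532]

Answer: 1.8828 10.1173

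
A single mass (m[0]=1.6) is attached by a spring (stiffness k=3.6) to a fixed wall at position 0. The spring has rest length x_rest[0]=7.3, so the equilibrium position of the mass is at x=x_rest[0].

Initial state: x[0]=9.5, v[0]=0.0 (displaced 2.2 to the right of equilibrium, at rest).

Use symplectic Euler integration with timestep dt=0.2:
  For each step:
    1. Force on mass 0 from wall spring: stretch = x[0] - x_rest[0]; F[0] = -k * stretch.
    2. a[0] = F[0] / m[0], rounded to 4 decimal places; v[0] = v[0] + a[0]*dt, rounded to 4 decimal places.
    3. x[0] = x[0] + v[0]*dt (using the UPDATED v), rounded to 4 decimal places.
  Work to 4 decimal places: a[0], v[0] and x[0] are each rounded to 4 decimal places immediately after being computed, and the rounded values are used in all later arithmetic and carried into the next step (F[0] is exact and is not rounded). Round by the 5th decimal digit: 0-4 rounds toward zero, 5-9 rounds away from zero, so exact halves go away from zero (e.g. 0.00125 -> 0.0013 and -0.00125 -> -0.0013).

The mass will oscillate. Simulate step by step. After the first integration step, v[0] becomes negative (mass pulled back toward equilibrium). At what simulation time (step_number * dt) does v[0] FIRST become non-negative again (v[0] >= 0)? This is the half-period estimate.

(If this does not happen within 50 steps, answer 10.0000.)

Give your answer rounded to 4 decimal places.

Answer: 2.2000

Derivation:
Step 0: x=[9.5000] v=[0.0000]
Step 1: x=[9.3020] v=[-0.9900]
Step 2: x=[8.9238] v=[-1.8909]
Step 3: x=[8.3995] v=[-2.6216]
Step 4: x=[7.7762] v=[-3.1164]
Step 5: x=[7.1101] v=[-3.3307]
Step 6: x=[6.4611] v=[-3.2452]
Step 7: x=[5.8876] v=[-2.8677]
Step 8: x=[5.4412] v=[-2.2321]
Step 9: x=[5.1621] v=[-1.3956]
Step 10: x=[5.0754] v=[-0.4335]
Step 11: x=[5.1889] v=[0.5676]
First v>=0 after going negative at step 11, time=2.2000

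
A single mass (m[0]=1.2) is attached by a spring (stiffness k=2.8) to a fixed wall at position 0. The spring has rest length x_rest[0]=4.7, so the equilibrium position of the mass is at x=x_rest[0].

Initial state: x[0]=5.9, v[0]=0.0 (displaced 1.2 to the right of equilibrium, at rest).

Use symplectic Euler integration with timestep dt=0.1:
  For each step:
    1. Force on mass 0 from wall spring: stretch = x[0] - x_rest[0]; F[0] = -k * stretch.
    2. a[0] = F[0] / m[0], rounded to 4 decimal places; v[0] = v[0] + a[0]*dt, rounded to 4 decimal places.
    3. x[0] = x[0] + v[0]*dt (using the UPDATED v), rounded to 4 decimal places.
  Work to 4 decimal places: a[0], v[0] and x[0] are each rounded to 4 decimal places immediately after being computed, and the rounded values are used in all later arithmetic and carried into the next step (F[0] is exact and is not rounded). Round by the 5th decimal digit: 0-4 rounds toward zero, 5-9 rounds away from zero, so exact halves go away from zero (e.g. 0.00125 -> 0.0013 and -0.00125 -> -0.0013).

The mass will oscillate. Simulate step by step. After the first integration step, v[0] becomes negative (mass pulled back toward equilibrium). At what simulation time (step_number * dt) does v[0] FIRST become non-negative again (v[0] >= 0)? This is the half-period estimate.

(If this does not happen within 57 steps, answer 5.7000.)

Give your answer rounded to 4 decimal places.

Step 0: x=[5.9000] v=[0.0000]
Step 1: x=[5.8720] v=[-0.2800]
Step 2: x=[5.8167] v=[-0.5535]
Step 3: x=[5.7353] v=[-0.8141]
Step 4: x=[5.6297] v=[-1.0557]
Step 5: x=[5.5024] v=[-1.2726]
Step 6: x=[5.3564] v=[-1.4598]
Step 7: x=[5.1951] v=[-1.6130]
Step 8: x=[5.0223] v=[-1.7285]
Step 9: x=[4.8419] v=[-1.8037]
Step 10: x=[4.6582] v=[-1.8368]
Step 11: x=[4.4755] v=[-1.8271]
Step 12: x=[4.2980] v=[-1.7747]
Step 13: x=[4.1299] v=[-1.6809]
Step 14: x=[3.9751] v=[-1.5479]
Step 15: x=[3.8372] v=[-1.3788]
Step 16: x=[3.7195] v=[-1.1775]
Step 17: x=[3.6246] v=[-0.9487]
Step 18: x=[3.5548] v=[-0.6978]
Step 19: x=[3.5117] v=[-0.4306]
Step 20: x=[3.4964] v=[-0.1533]
Step 21: x=[3.5092] v=[0.1275]
First v>=0 after going negative at step 21, time=2.1000

Answer: 2.1000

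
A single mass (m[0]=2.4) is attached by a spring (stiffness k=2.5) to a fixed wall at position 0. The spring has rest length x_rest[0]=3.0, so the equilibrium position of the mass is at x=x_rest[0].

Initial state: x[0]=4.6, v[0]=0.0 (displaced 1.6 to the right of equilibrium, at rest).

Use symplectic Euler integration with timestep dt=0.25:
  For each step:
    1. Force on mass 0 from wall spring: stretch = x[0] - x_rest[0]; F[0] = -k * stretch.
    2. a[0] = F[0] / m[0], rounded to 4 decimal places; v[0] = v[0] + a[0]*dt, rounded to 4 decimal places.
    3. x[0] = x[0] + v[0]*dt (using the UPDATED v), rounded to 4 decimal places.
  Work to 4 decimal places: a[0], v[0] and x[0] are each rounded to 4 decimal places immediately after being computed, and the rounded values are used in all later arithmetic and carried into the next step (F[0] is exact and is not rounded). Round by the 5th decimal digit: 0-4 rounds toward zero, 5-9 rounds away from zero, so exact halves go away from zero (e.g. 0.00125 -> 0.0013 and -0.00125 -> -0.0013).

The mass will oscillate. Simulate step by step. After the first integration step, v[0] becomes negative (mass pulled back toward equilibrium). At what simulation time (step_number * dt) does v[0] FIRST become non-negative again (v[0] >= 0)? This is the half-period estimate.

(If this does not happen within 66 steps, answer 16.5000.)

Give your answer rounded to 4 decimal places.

Step 0: x=[4.6000] v=[0.0000]
Step 1: x=[4.4958] v=[-0.4167]
Step 2: x=[4.2943] v=[-0.8062]
Step 3: x=[4.0085] v=[-1.1433]
Step 4: x=[3.6570] v=[-1.4059]
Step 5: x=[3.2628] v=[-1.5770]
Step 6: x=[2.8514] v=[-1.6455]
Step 7: x=[2.4497] v=[-1.6068]
Step 8: x=[2.0838] v=[-1.4635]
Step 9: x=[1.7776] v=[-1.2249]
Step 10: x=[1.5510] v=[-0.9066]
Step 11: x=[1.4187] v=[-0.5293]
Step 12: x=[1.3893] v=[-0.1175]
Step 13: x=[1.4648] v=[0.3020]
First v>=0 after going negative at step 13, time=3.2500

Answer: 3.2500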